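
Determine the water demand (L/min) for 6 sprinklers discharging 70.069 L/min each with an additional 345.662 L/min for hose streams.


Sprinkler demand = 6 * 70.069 = 420.414 L/min
Total = 420.414 + 345.662 = 766.076 L/min

766.076 L/min


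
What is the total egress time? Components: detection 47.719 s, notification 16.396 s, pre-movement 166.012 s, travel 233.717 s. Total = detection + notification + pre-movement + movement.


Total = 47.719 + 16.396 + 166.012 + 233.717 = 463.844 s

463.844 s


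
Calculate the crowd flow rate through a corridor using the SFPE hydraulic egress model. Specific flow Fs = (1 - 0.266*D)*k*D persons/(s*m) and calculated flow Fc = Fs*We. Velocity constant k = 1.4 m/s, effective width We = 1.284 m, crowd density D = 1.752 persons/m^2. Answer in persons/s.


1 - 0.266*D = 1 - 0.266*1.752 = 0.53397
Fs = 0.53397 * 1.4 * 1.752 = 1.3097 persons/(s*m)
Fc = 1.3097 * 1.284 = 1.6817 persons/s

1.6817 persons/s


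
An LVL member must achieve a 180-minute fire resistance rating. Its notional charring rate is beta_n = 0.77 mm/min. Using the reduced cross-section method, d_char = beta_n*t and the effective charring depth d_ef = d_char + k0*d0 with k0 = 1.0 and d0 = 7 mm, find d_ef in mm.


d_char = 0.77 * 180 = 138.6 mm
d_ef = 138.6 + 1.0*7 = 145.6 mm

145.6 mm


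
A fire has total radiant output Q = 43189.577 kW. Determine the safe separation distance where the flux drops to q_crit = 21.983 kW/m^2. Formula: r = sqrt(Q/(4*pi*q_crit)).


4*pi*q_crit = 276.25
Q/(4*pi*q_crit) = 156.34
r = sqrt(156.34) = 12.504 m

12.504 m


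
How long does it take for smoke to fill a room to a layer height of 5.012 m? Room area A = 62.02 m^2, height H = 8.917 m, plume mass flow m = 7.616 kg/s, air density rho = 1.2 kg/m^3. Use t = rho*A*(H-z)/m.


H - z = 3.905 m
t = 1.2 * 62.02 * 3.905 / 7.616 = 38.160 s

38.160 s


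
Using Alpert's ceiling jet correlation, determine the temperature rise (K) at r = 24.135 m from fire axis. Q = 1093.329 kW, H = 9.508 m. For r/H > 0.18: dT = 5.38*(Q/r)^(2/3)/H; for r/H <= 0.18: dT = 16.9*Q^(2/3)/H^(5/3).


r/H = 24.135 / 9.508 = 2.5384
r/H > 0.18, so dT = 5.38*(Q/r)^(2/3)/H
Q/r = 45.301
(Q/r)^(2/3) = 12.708
dT = 5.38 * 12.708 / 9.508 = 7.1906 K

7.1906 K


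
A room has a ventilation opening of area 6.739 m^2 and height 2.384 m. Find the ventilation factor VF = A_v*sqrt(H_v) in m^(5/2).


sqrt(H_v) = 1.5440
VF = 6.739 * 1.5440 = 10.405 m^(5/2)

10.405 m^(5/2)


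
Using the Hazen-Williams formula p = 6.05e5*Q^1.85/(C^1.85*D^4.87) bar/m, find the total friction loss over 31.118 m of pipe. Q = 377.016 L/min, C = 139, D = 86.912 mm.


Q^1.85 = 58380
C^1.85 = 9216.7
D^4.87 = 2.7754e+09
p/m = 0.0013808 bar/m
p_total = 0.0013808 * 31.118 = 0.042967 bar

0.042967 bar


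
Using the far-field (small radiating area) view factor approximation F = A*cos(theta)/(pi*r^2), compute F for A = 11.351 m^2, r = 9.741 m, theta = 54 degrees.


cos(54 deg) = 0.58779
pi*r^2 = 298.10
F = 11.351 * 0.58779 / 298.10 = 0.022382

0.022382


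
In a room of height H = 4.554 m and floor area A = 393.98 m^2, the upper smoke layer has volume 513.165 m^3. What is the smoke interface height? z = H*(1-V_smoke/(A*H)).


V/(A*H) = 0.28602
1 - 0.28602 = 0.71398
z = 4.554 * 0.71398 = 3.2515 m

3.2515 m


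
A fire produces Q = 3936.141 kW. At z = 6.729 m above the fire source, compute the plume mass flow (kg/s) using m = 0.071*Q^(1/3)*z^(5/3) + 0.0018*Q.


Q^(1/3) = 15.789
z^(5/3) = 23.984
First term = 0.071 * 15.789 * 23.984 = 26.886
Second term = 0.0018 * 3936.141 = 7.0851
m = 33.971 kg/s

33.971 kg/s


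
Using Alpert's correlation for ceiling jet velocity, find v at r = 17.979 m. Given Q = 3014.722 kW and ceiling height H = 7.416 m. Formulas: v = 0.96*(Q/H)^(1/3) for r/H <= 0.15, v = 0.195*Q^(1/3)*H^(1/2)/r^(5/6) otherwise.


r/H = 17.979 / 7.416 = 2.4244
r/H > 0.15, so v = 0.195*Q^(1/3)*H^(1/2)/r^(5/6)
Q^(1/3) = 14.446
H^(1/2) = 2.7232
r^(5/6) = 11.108
v = 0.195 * 14.446 * 2.7232 / 11.108 = 0.69061 m/s

0.69061 m/s


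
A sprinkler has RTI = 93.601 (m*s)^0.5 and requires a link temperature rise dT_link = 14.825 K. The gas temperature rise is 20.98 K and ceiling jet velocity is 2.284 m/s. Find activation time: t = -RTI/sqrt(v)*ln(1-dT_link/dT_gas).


dT_link/dT_gas = 0.70663
ln(1 - 0.70663) = -1.2263
t = -93.601 / sqrt(2.284) * -1.2263 = 75.951 s

75.951 s


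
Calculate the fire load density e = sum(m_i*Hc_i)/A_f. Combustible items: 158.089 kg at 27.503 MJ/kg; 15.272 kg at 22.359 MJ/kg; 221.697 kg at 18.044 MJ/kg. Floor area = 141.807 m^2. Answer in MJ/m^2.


Total energy = 158.089*27.503 + 15.272*22.359 + 221.697*18.044
= 4347.922 + 341.4666 + 4000.301
= 8689.689 MJ
e = 8689.689 / 141.807 = 61.278 MJ/m^2

61.278 MJ/m^2


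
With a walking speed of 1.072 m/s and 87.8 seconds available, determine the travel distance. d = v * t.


d = 1.072 * 87.8 = 94.122 m

94.122 m


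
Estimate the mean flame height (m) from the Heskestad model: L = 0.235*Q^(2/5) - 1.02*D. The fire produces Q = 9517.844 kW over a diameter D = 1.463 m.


Q^(2/5) = 39.032
0.235 * Q^(2/5) = 9.1724
1.02 * D = 1.4923
L = 7.6801 m

7.6801 m


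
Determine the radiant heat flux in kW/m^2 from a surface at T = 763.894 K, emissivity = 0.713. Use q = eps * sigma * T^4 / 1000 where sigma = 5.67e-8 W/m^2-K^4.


T^4 = 3.4051e+11
q = 0.713 * 5.67e-8 * 3.4051e+11 / 1000 = 13.766 kW/m^2

13.766 kW/m^2


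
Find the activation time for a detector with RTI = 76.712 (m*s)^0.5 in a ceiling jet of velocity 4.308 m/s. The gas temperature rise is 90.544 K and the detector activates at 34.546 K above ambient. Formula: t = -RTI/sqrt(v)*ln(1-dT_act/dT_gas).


dT_act/dT_gas = 0.38154
ln(1 - 0.38154) = -0.48052
t = -76.712 / sqrt(4.308) * -0.48052 = 17.760 s

17.760 s


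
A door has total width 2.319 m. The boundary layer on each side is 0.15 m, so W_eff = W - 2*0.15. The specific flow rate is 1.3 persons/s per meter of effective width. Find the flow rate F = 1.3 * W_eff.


W_eff = 2.319 - 0.30 = 2.019 m
F = 1.3 * 2.019 = 2.6247 persons/s

2.6247 persons/s


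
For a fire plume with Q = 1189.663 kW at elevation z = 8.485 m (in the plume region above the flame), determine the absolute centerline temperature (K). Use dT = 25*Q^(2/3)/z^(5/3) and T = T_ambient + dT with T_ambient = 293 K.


Q^(2/3) = 112.27
z^(5/3) = 35.298
dT = 25 * 112.27 / 35.298 = 79.519 K
T = 293 + 79.519 = 372.52 K

372.52 K


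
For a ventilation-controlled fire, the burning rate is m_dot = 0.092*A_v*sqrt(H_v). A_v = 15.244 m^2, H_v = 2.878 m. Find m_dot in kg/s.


sqrt(H_v) = 1.6965
m_dot = 0.092 * 15.244 * 1.6965 = 2.3792 kg/s

2.3792 kg/s


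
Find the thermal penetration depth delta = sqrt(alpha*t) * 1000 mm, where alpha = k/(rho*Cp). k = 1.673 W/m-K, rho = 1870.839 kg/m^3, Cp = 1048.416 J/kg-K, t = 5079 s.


alpha = 1.673 / (1870.839 * 1048.416) = 8.5295e-07 m^2/s
alpha * t = 0.0043322
delta = sqrt(0.0043322) * 1000 = 65.819 mm

65.819 mm


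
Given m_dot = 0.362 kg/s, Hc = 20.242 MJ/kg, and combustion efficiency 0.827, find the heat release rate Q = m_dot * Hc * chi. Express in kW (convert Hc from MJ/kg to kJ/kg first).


Hc = 20.242 MJ/kg = 20.242 * 1000 kJ/kg = 20242 kJ/kg
Q = 0.362 kg/s * 20242 kJ/kg * 0.827 = 6059.9 kW

6059.9 kW


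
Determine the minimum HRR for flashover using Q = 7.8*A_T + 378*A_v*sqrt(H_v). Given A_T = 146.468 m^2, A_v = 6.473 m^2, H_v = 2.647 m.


7.8*A_T = 1142.5
sqrt(H_v) = 1.6270
378*A_v*sqrt(H_v) = 3980.8
Q = 1142.5 + 3980.8 = 5123.3 kW

5123.3 kW


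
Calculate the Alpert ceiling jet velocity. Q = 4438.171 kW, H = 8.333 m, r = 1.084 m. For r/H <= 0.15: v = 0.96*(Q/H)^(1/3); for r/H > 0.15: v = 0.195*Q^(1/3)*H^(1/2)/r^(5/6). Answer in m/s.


r/H = 1.084 / 8.333 = 0.13009
r/H <= 0.15, so v = 0.96*(Q/H)^(1/3)
Q/H = 532.60
(Q/H)^(1/3) = 8.1059
v = 0.96 * 8.1059 = 7.7817 m/s

7.7817 m/s


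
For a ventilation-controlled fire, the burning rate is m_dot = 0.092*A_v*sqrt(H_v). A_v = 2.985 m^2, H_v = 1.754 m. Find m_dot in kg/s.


sqrt(H_v) = 1.3244
m_dot = 0.092 * 2.985 * 1.3244 = 0.36370 kg/s

0.36370 kg/s


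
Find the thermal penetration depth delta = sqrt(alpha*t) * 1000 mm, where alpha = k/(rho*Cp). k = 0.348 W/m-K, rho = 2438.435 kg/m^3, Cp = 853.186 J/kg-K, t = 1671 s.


alpha = 0.348 / (2438.435 * 853.186) = 1.6727e-07 m^2/s
alpha * t = 0.00027951
delta = sqrt(0.00027951) * 1000 = 16.719 mm

16.719 mm


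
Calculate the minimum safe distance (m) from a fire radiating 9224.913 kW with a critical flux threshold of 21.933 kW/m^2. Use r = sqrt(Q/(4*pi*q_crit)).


4*pi*q_crit = 275.62
Q/(4*pi*q_crit) = 33.470
r = sqrt(33.470) = 5.7853 m

5.7853 m


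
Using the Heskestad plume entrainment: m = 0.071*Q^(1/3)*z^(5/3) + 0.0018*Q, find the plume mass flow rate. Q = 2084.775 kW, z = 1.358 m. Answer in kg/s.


Q^(1/3) = 12.775
z^(5/3) = 1.6653
First term = 0.071 * 12.775 * 1.6653 = 1.5105
Second term = 0.0018 * 2084.775 = 3.7526
m = 5.2631 kg/s

5.2631 kg/s


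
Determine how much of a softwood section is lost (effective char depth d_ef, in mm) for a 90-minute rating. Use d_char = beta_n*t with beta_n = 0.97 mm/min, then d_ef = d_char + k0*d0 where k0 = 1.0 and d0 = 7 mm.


d_char = 0.97 * 90 = 87.3 mm
d_ef = 87.3 + 1.0*7 = 94.3 mm

94.3 mm


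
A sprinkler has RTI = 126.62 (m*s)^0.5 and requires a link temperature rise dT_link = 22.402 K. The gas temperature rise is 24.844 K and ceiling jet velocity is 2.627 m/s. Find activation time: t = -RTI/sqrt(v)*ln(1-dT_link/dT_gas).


dT_link/dT_gas = 0.90171
ln(1 - 0.90171) = -2.3198
t = -126.62 / sqrt(2.627) * -2.3198 = 181.23 s

181.23 s


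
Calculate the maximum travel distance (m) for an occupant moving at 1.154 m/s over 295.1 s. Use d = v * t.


d = 1.154 * 295.1 = 340.55 m

340.55 m


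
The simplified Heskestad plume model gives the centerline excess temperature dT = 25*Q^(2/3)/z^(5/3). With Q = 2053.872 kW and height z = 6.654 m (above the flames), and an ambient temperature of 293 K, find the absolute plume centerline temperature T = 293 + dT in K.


Q^(2/3) = 161.58
z^(5/3) = 23.540
dT = 25 * 161.58 / 23.540 = 171.60 K
T = 293 + 171.60 = 464.60 K

464.60 K


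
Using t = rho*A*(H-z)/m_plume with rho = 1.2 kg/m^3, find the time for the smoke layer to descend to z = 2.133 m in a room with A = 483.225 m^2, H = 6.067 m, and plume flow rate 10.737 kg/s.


H - z = 3.934 m
t = 1.2 * 483.225 * 3.934 / 10.737 = 212.46 s

212.46 s


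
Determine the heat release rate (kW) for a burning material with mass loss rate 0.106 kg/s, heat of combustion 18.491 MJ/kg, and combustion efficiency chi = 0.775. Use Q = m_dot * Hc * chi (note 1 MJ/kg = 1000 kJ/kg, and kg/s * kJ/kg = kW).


Hc = 18.491 MJ/kg = 18.491 * 1000 kJ/kg = 18491 kJ/kg
Q = 0.106 kg/s * 18491 kJ/kg * 0.775 = 1519.0 kW

1519.0 kW


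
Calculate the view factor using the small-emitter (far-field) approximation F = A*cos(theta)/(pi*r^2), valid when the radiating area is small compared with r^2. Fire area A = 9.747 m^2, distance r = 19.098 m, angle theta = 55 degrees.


cos(55 deg) = 0.57358
pi*r^2 = 1145.8
F = 9.747 * 0.57358 / 1145.8 = 0.0048791

0.0048791


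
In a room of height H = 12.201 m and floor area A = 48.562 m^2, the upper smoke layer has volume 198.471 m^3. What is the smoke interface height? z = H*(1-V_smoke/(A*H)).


V/(A*H) = 0.33497
1 - 0.33497 = 0.66503
z = 12.201 * 0.66503 = 8.1140 m

8.1140 m


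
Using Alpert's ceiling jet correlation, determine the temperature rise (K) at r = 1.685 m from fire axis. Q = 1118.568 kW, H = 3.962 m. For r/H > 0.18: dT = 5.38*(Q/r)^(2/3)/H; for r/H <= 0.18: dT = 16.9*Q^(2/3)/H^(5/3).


r/H = 1.685 / 3.962 = 0.42529
r/H > 0.18, so dT = 5.38*(Q/r)^(2/3)/H
Q/r = 663.84
(Q/r)^(2/3) = 76.098
dT = 5.38 * 76.098 / 3.962 = 103.33 K

103.33 K


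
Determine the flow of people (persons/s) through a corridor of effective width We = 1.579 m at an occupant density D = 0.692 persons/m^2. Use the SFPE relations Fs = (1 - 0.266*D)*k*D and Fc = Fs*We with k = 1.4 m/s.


1 - 0.266*D = 1 - 0.266*0.692 = 0.81593
Fs = 0.81593 * 1.4 * 0.692 = 0.79047 persons/(s*m)
Fc = 0.79047 * 1.579 = 1.2482 persons/s

1.2482 persons/s


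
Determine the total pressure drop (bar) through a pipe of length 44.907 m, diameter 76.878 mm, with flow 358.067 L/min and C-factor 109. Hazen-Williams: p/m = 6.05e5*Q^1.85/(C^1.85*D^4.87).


Q^1.85 = 53068
C^1.85 = 5878.1
D^4.87 = 1.5271e+09
p/m = 0.0035768 bar/m
p_total = 0.0035768 * 44.907 = 0.16062 bar

0.16062 bar


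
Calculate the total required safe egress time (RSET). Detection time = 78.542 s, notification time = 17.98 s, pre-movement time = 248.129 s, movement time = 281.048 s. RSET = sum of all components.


Total = 78.542 + 17.98 + 248.129 + 281.048 = 625.699 s

625.699 s


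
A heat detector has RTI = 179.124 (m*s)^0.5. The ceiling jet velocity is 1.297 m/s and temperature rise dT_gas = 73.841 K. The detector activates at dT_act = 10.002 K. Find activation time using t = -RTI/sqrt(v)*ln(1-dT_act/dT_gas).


dT_act/dT_gas = 0.13545
ln(1 - 0.13545) = -0.14555
t = -179.124 / sqrt(1.297) * -0.14555 = 22.893 s

22.893 s


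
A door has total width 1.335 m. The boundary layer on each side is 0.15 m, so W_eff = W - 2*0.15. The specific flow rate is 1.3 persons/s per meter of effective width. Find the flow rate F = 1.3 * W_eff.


W_eff = 1.335 - 0.30 = 1.035 m
F = 1.3 * 1.035 = 1.3455 persons/s

1.3455 persons/s


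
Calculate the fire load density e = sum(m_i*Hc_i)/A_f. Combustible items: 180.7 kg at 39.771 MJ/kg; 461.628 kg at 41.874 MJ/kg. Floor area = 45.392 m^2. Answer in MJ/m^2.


Total energy = 180.7*39.771 + 461.628*41.874
= 7186.620 + 19330.21
= 26516.83 MJ
e = 26516.83 / 45.392 = 584.17 MJ/m^2

584.17 MJ/m^2


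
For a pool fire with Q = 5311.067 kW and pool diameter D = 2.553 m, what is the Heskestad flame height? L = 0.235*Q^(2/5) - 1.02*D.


Q^(2/5) = 30.908
0.235 * Q^(2/5) = 7.2634
1.02 * D = 2.6041
L = 4.6594 m

4.6594 m


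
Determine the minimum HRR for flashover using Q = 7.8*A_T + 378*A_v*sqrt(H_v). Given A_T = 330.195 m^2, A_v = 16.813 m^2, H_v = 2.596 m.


7.8*A_T = 2575.521
sqrt(H_v) = 1.6112
378*A_v*sqrt(H_v) = 10240
Q = 2575.521 + 10240 = 12815 kW

12815 kW


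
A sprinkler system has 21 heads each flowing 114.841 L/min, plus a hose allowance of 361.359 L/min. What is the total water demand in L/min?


Sprinkler demand = 21 * 114.841 = 2411.661 L/min
Total = 2411.661 + 361.359 = 2773.02 L/min

2773.02 L/min


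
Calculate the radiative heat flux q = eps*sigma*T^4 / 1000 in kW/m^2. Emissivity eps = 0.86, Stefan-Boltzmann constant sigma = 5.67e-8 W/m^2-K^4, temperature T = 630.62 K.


T^4 = 1.5815e+11
q = 0.86 * 5.67e-8 * 1.5815e+11 / 1000 = 7.7117 kW/m^2

7.7117 kW/m^2


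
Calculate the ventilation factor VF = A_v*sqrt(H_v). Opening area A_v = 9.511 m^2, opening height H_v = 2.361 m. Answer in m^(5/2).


sqrt(H_v) = 1.5366
VF = 9.511 * 1.5366 = 14.614 m^(5/2)

14.614 m^(5/2)


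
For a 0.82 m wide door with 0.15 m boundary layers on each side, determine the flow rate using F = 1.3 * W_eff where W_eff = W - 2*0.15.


W_eff = 0.82 - 0.30 = 0.52 m
F = 1.3 * 0.52 = 0.676 persons/s

0.676 persons/s


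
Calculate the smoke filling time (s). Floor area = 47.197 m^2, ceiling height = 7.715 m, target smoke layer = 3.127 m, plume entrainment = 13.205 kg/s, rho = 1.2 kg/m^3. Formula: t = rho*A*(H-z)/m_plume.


H - z = 4.588 m
t = 1.2 * 47.197 * 4.588 / 13.205 = 19.678 s

19.678 s


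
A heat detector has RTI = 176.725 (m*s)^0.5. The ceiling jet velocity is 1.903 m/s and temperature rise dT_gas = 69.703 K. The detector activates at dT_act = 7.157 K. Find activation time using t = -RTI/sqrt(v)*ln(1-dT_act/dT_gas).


dT_act/dT_gas = 0.10268
ln(1 - 0.10268) = -0.10834
t = -176.725 / sqrt(1.903) * -0.10834 = 13.879 s

13.879 s


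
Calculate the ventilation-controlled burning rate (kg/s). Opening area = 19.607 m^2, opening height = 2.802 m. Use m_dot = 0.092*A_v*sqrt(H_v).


sqrt(H_v) = 1.6739
m_dot = 0.092 * 19.607 * 1.6739 = 3.0195 kg/s

3.0195 kg/s


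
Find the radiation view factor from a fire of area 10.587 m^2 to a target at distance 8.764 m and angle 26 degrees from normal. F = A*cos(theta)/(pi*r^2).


cos(26 deg) = 0.89879
pi*r^2 = 241.30
F = 10.587 * 0.89879 / 241.30 = 0.039435

0.039435


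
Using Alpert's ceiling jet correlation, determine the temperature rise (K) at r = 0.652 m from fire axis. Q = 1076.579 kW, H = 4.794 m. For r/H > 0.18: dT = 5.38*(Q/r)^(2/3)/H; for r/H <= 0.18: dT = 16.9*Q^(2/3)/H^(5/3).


r/H = 0.652 / 4.794 = 0.13600
r/H <= 0.18, so dT = 16.9*Q^(2/3)/H^(5/3)
Q^(2/3) = 105.04
H^(5/3) = 13.630
dT = 16.9 * 105.04 / 13.630 = 130.24 K

130.24 K


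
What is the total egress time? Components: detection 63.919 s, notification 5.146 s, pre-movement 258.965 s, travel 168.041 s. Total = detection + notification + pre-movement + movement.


Total = 63.919 + 5.146 + 258.965 + 168.041 = 496.071 s

496.071 s


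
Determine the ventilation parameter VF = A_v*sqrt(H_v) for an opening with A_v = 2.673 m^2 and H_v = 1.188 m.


sqrt(H_v) = 1.0900
VF = 2.673 * 1.0900 = 2.9134 m^(5/2)

2.9134 m^(5/2)


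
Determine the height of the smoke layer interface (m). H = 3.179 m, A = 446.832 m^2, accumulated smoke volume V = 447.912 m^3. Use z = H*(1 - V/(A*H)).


V/(A*H) = 0.31532
1 - 0.31532 = 0.68468
z = 3.179 * 0.68468 = 2.1766 m

2.1766 m


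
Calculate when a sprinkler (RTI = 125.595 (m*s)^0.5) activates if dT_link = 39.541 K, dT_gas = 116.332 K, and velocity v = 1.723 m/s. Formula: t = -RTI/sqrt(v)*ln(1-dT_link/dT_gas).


dT_link/dT_gas = 0.33990
ln(1 - 0.33990) = -0.41536
t = -125.595 / sqrt(1.723) * -0.41536 = 39.742 s

39.742 s


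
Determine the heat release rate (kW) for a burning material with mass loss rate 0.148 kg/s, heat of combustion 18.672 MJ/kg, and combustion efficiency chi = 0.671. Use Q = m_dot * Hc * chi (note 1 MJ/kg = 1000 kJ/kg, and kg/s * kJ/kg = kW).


Hc = 18.672 MJ/kg = 18.672 * 1000 kJ/kg = 18672 kJ/kg
Q = 0.148 kg/s * 18672 kJ/kg * 0.671 = 1854.3 kW

1854.3 kW


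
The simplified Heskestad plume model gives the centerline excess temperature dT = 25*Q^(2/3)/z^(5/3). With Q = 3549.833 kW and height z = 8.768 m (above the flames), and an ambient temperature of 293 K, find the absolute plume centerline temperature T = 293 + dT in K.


Q^(2/3) = 232.70
z^(5/3) = 37.282
dT = 25 * 232.70 / 37.282 = 156.04 K
T = 293 + 156.04 = 449.04 K

449.04 K


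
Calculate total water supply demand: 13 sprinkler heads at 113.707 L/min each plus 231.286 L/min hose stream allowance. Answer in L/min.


Sprinkler demand = 13 * 113.707 = 1478.191 L/min
Total = 1478.191 + 231.286 = 1709.477 L/min

1709.477 L/min


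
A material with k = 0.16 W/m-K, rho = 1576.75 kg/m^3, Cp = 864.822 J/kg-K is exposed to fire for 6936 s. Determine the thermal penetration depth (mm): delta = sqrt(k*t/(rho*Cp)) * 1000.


alpha = 0.16 / (1576.75 * 864.822) = 1.1734e-07 m^2/s
alpha * t = 0.00081384
delta = sqrt(0.00081384) * 1000 = 28.528 mm

28.528 mm


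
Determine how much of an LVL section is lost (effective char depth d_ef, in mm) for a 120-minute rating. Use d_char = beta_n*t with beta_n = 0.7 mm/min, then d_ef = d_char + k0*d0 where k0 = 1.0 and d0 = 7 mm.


d_char = 0.7 * 120 = 84 mm
d_ef = 84 + 1.0*7 = 91 mm

91 mm


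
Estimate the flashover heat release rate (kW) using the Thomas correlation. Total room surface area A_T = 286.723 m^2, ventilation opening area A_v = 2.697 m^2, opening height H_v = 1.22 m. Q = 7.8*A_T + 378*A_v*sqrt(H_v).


7.8*A_T = 2236.4
sqrt(H_v) = 1.1045
378*A_v*sqrt(H_v) = 1126.0
Q = 2236.4 + 1126.0 = 3362.5 kW

3362.5 kW


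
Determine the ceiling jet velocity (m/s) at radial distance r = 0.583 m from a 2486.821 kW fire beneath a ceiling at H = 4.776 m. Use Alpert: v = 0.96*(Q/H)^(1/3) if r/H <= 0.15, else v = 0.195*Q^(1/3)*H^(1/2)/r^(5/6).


r/H = 0.583 / 4.776 = 0.12207
r/H <= 0.15, so v = 0.96*(Q/H)^(1/3)
Q/H = 520.69
(Q/H)^(1/3) = 8.0450
v = 0.96 * 8.0450 = 7.7232 m/s

7.7232 m/s


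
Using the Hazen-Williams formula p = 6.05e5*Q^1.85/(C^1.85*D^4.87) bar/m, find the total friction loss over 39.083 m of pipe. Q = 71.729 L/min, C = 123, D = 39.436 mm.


Q^1.85 = 2710.4
C^1.85 = 7350.6
D^4.87 = 5.9156e+07
p/m = 0.0037711 bar/m
p_total = 0.0037711 * 39.083 = 0.14739 bar

0.14739 bar


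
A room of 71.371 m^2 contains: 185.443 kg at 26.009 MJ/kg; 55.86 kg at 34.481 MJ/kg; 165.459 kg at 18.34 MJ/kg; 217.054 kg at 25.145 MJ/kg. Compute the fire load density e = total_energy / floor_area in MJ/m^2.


Total energy = 185.443*26.009 + 55.86*34.481 + 165.459*18.34 + 217.054*25.145
= 4823.187 + 1926.109 + 3034.518 + 5457.823
= 15241.64 MJ
e = 15241.64 / 71.371 = 213.56 MJ/m^2

213.56 MJ/m^2


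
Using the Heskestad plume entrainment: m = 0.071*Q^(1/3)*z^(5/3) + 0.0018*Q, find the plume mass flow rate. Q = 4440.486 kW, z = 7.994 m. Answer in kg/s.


Q^(1/3) = 16.437
z^(5/3) = 31.960
First term = 0.071 * 16.437 * 31.960 = 37.297
Second term = 0.0018 * 4440.486 = 7.9929
m = 45.290 kg/s

45.290 kg/s


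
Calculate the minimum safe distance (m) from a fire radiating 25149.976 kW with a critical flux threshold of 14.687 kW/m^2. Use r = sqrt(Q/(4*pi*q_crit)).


4*pi*q_crit = 184.56
Q/(4*pi*q_crit) = 136.27
r = sqrt(136.27) = 11.673 m

11.673 m


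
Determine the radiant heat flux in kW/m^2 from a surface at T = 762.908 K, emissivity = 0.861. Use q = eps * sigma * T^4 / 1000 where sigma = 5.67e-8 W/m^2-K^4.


T^4 = 3.3876e+11
q = 0.861 * 5.67e-8 * 3.3876e+11 / 1000 = 16.538 kW/m^2

16.538 kW/m^2


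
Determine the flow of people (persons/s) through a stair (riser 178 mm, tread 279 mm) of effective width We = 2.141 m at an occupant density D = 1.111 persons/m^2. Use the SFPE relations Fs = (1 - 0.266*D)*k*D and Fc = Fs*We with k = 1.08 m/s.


1 - 0.266*D = 1 - 0.266*1.111 = 0.70447
Fs = 0.70447 * 1.08 * 1.111 = 0.84528 persons/(s*m)
Fc = 0.84528 * 2.141 = 1.8098 persons/s

1.8098 persons/s


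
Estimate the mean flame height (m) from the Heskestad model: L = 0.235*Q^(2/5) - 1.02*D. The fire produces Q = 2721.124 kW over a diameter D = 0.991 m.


Q^(2/5) = 23.654
0.235 * Q^(2/5) = 5.5586
1.02 * D = 1.0108
L = 4.5478 m

4.5478 m


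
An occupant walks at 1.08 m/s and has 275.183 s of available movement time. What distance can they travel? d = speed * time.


d = 1.08 * 275.183 = 297.20 m

297.20 m


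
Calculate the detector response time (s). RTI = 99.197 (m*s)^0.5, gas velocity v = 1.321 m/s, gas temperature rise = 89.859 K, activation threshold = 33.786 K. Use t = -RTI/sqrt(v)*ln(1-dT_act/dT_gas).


dT_act/dT_gas = 0.37599
ln(1 - 0.37599) = -0.47159
t = -99.197 / sqrt(1.321) * -0.47159 = 40.701 s

40.701 s


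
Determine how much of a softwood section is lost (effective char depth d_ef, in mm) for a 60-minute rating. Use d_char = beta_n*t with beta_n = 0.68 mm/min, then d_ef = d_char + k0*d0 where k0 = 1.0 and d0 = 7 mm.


d_char = 0.68 * 60 = 40.8 mm
d_ef = 40.8 + 1.0*7 = 47.8 mm

47.8 mm


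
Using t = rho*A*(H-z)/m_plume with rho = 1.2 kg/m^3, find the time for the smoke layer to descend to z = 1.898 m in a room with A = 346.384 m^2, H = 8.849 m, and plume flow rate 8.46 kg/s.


H - z = 6.951 m
t = 1.2 * 346.384 * 6.951 / 8.46 = 341.52 s

341.52 s


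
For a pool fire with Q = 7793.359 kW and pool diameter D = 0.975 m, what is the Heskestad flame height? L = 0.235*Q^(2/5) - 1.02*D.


Q^(2/5) = 36.032
0.235 * Q^(2/5) = 8.4675
1.02 * D = 0.99450
L = 7.4730 m

7.4730 m


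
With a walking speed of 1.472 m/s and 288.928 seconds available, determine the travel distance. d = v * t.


d = 1.472 * 288.928 = 425.30 m

425.30 m


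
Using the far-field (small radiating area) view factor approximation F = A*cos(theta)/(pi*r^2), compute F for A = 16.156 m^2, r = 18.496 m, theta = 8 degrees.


cos(8 deg) = 0.99027
pi*r^2 = 1074.7
F = 16.156 * 0.99027 / 1074.7 = 0.014886

0.014886


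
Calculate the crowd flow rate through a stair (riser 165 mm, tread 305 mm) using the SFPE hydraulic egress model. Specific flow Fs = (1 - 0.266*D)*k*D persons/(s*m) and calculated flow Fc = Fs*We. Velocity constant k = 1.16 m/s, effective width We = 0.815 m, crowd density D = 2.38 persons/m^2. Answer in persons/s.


1 - 0.266*D = 1 - 0.266*2.38 = 0.36692
Fs = 0.36692 * 1.16 * 2.38 = 1.0130 persons/(s*m)
Fc = 1.0130 * 0.815 = 0.82559 persons/s

0.82559 persons/s


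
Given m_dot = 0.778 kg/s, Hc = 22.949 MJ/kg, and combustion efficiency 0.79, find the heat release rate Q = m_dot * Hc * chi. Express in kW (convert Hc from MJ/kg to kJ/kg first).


Hc = 22.949 MJ/kg = 22.949 * 1000 kJ/kg = 22949 kJ/kg
Q = 0.778 kg/s * 22949 kJ/kg * 0.79 = 14105 kW

14105 kW


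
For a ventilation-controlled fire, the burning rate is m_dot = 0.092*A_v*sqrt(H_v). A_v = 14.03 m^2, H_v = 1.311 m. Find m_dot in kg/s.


sqrt(H_v) = 1.1450
m_dot = 0.092 * 14.03 * 1.1450 = 1.4779 kg/s

1.4779 kg/s


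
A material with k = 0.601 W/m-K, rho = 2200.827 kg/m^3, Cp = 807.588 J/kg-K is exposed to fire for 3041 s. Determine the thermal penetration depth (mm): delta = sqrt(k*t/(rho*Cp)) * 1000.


alpha = 0.601 / (2200.827 * 807.588) = 3.3814e-07 m^2/s
alpha * t = 0.0010283
delta = sqrt(0.0010283) * 1000 = 32.067 mm

32.067 mm


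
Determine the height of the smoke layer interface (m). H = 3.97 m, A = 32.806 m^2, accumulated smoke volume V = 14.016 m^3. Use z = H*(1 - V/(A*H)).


V/(A*H) = 0.10762
1 - 0.10762 = 0.89238
z = 3.97 * 0.89238 = 3.5428 m

3.5428 m


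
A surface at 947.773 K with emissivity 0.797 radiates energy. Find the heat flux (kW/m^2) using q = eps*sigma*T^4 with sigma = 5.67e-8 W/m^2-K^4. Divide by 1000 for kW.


T^4 = 8.0690e+11
q = 0.797 * 5.67e-8 * 8.0690e+11 / 1000 = 36.464 kW/m^2

36.464 kW/m^2


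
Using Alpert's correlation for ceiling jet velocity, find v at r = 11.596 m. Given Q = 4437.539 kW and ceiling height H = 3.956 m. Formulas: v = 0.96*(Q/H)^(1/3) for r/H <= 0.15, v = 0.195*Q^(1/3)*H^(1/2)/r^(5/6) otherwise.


r/H = 11.596 / 3.956 = 2.9312
r/H > 0.15, so v = 0.195*Q^(1/3)*H^(1/2)/r^(5/6)
Q^(1/3) = 16.433
H^(1/2) = 1.9890
r^(5/6) = 7.7077
v = 0.195 * 16.433 * 1.9890 / 7.7077 = 0.82690 m/s

0.82690 m/s


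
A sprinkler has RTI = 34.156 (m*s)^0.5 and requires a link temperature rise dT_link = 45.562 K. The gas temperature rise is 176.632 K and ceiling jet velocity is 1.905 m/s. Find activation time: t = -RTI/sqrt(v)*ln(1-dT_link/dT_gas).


dT_link/dT_gas = 0.25795
ln(1 - 0.25795) = -0.29834
t = -34.156 / sqrt(1.905) * -0.29834 = 7.3829 s

7.3829 s


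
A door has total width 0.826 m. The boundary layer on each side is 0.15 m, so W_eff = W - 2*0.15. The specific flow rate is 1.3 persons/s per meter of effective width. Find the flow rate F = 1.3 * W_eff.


W_eff = 0.826 - 0.30 = 0.526 m
F = 1.3 * 0.526 = 0.68380 persons/s

0.68380 persons/s


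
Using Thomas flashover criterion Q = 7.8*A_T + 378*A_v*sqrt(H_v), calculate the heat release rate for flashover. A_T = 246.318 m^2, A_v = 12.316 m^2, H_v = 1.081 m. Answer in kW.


7.8*A_T = 1921.3
sqrt(H_v) = 1.0397
378*A_v*sqrt(H_v) = 4840.3
Q = 1921.3 + 4840.3 = 6761.6 kW

6761.6 kW


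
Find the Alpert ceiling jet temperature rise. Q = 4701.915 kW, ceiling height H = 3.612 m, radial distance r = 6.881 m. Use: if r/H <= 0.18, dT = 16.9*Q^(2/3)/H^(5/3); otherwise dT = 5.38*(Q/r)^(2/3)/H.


r/H = 6.881 / 3.612 = 1.9050
r/H > 0.18, so dT = 5.38*(Q/r)^(2/3)/H
Q/r = 683.32
(Q/r)^(2/3) = 77.580
dT = 5.38 * 77.580 / 3.612 = 115.55 K

115.55 K


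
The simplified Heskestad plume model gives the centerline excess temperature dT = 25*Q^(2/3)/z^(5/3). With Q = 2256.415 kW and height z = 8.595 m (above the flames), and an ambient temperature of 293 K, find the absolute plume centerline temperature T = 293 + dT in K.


Q^(2/3) = 172.03
z^(5/3) = 36.064
dT = 25 * 172.03 / 36.064 = 119.25 K
T = 293 + 119.25 = 412.25 K

412.25 K


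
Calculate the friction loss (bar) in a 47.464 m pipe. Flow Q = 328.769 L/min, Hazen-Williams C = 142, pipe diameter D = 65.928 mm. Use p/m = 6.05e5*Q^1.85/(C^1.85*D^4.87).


Q^1.85 = 45316
C^1.85 = 9588.1
D^4.87 = 7.2255e+08
p/m = 0.0039573 bar/m
p_total = 0.0039573 * 47.464 = 0.18783 bar

0.18783 bar


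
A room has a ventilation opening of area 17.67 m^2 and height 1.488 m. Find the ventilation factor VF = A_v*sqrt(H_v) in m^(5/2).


sqrt(H_v) = 1.2198
VF = 17.67 * 1.2198 = 21.555 m^(5/2)

21.555 m^(5/2)


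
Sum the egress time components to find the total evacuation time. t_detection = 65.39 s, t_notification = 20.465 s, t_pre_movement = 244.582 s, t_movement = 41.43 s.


Total = 65.39 + 20.465 + 244.582 + 41.43 = 371.867 s

371.867 s


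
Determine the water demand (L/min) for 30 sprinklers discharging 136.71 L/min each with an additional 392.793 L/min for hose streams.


Sprinkler demand = 30 * 136.71 = 4101.3 L/min
Total = 4101.3 + 392.793 = 4494.093 L/min

4494.093 L/min


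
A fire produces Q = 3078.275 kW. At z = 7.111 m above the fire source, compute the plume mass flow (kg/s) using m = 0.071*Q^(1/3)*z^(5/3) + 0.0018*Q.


Q^(1/3) = 14.547
z^(5/3) = 26.296
First term = 0.071 * 14.547 * 26.296 = 27.159
Second term = 0.0018 * 3078.275 = 5.5409
m = 32.700 kg/s

32.700 kg/s


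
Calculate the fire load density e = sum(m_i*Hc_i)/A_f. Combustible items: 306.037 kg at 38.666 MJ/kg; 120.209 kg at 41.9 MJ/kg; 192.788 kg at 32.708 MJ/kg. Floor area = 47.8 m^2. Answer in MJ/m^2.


Total energy = 306.037*38.666 + 120.209*41.9 + 192.788*32.708
= 11833.23 + 5036.757 + 6305.710
= 23175.69 MJ
e = 23175.69 / 47.8 = 484.85 MJ/m^2

484.85 MJ/m^2


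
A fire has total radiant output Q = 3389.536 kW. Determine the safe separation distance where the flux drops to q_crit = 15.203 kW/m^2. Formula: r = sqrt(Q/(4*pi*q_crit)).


4*pi*q_crit = 191.05
Q/(4*pi*q_crit) = 17.742
r = sqrt(17.742) = 4.2121 m

4.2121 m


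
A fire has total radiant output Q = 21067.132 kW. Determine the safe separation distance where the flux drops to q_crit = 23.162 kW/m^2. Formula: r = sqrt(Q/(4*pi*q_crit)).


4*pi*q_crit = 291.06
Q/(4*pi*q_crit) = 72.380
r = sqrt(72.380) = 8.5077 m

8.5077 m


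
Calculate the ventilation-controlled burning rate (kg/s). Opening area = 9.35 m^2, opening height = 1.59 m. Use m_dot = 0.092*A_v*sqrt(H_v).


sqrt(H_v) = 1.2610
m_dot = 0.092 * 9.35 * 1.2610 = 1.0847 kg/s

1.0847 kg/s


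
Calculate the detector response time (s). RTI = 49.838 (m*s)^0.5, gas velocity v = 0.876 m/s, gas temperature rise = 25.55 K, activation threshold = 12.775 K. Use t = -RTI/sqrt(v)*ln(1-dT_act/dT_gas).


dT_act/dT_gas = 0.5
ln(1 - 0.5) = -0.69315
t = -49.838 / sqrt(0.876) * -0.69315 = 36.909 s

36.909 s


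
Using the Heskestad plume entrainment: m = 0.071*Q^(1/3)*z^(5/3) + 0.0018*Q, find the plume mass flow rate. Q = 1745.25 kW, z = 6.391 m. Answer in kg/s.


Q^(1/3) = 12.040
z^(5/3) = 22.010
First term = 0.071 * 12.040 * 22.010 = 18.814
Second term = 0.0018 * 1745.25 = 3.1414
m = 21.956 kg/s

21.956 kg/s


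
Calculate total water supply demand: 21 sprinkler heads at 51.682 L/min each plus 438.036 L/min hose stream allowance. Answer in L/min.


Sprinkler demand = 21 * 51.682 = 1085.322 L/min
Total = 1085.322 + 438.036 = 1523.358 L/min

1523.358 L/min


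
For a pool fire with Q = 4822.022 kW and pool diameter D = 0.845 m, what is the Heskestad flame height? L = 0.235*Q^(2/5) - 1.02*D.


Q^(2/5) = 29.737
0.235 * Q^(2/5) = 6.9881
1.02 * D = 0.86190
L = 6.1262 m

6.1262 m


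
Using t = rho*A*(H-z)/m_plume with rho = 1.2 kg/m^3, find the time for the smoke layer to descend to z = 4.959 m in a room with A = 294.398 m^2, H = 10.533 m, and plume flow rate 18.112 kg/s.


H - z = 5.574 m
t = 1.2 * 294.398 * 5.574 / 18.112 = 108.72 s

108.72 s


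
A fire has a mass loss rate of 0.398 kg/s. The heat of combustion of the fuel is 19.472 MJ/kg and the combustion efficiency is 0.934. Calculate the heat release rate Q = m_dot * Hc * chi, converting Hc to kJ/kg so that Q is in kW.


Hc = 19.472 MJ/kg = 19.472 * 1000 kJ/kg = 19472 kJ/kg
Q = 0.398 kg/s * 19472 kJ/kg * 0.934 = 7238.4 kW

7238.4 kW


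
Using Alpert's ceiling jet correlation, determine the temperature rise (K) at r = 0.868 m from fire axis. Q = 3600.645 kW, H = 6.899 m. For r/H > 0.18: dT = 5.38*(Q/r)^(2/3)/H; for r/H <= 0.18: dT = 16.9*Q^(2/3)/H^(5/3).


r/H = 0.868 / 6.899 = 0.12582
r/H <= 0.18, so dT = 16.9*Q^(2/3)/H^(5/3)
Q^(2/3) = 234.92
H^(5/3) = 25.002
dT = 16.9 * 234.92 / 25.002 = 158.79 K

158.79 K


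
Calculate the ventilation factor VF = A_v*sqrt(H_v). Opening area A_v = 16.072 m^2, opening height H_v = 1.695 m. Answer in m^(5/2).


sqrt(H_v) = 1.3019
VF = 16.072 * 1.3019 = 20.924 m^(5/2)

20.924 m^(5/2)


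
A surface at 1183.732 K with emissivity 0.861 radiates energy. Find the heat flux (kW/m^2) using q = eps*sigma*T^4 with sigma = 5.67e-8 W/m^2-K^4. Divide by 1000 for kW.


T^4 = 1.9634e+12
q = 0.861 * 5.67e-8 * 1.9634e+12 / 1000 = 95.852 kW/m^2

95.852 kW/m^2


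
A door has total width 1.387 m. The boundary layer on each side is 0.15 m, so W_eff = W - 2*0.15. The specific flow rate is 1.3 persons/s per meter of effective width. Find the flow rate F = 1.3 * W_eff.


W_eff = 1.387 - 0.30 = 1.087 m
F = 1.3 * 1.087 = 1.4131 persons/s

1.4131 persons/s


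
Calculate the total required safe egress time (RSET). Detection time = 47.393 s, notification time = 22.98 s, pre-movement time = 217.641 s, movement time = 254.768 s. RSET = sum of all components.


Total = 47.393 + 22.98 + 217.641 + 254.768 = 542.782 s

542.782 s


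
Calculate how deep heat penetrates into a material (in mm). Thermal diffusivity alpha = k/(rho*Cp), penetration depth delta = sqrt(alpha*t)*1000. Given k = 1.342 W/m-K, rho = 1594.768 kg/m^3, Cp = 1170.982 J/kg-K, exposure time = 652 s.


alpha = 1.342 / (1594.768 * 1170.982) = 7.1863e-07 m^2/s
alpha * t = 0.00046855
delta = sqrt(0.00046855) * 1000 = 21.646 mm

21.646 mm


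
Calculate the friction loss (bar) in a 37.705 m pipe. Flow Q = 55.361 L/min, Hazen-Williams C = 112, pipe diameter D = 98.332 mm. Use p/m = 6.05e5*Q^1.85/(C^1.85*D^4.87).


Q^1.85 = 1678.5
C^1.85 = 6180.9
D^4.87 = 5.0632e+09
p/m = 3.2449e-05 bar/m
p_total = 3.2449e-05 * 37.705 = 0.0012235 bar

0.0012235 bar


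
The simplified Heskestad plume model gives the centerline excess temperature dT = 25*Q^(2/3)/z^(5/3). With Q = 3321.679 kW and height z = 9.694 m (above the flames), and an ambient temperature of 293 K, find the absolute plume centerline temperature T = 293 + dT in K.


Q^(2/3) = 222.62
z^(5/3) = 44.073
dT = 25 * 222.62 / 44.073 = 126.28 K
T = 293 + 126.28 = 419.28 K

419.28 K


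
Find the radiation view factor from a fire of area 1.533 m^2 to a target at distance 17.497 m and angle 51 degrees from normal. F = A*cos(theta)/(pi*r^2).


cos(51 deg) = 0.62932
pi*r^2 = 961.78
F = 1.533 * 0.62932 / 961.78 = 0.0010031

0.0010031


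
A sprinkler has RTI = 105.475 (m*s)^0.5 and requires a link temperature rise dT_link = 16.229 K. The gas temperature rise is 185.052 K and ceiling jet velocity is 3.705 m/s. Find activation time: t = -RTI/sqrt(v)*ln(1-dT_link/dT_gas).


dT_link/dT_gas = 0.087700
ln(1 - 0.087700) = -0.091786
t = -105.475 / sqrt(3.705) * -0.091786 = 5.0296 s

5.0296 s


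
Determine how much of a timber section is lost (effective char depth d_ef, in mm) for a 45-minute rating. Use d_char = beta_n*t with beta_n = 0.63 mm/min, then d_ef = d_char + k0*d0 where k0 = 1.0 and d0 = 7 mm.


d_char = 0.63 * 45 = 28.35 mm
d_ef = 28.35 + 1.0*7 = 35.35 mm

35.35 mm


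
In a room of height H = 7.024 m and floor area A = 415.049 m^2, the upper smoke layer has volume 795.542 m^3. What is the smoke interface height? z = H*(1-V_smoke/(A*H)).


V/(A*H) = 0.27288
1 - 0.27288 = 0.72712
z = 7.024 * 0.72712 = 5.1073 m

5.1073 m


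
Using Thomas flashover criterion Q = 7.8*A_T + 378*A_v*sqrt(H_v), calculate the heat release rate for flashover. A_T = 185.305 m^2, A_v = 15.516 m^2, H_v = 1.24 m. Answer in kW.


7.8*A_T = 1445.379
sqrt(H_v) = 1.1136
378*A_v*sqrt(H_v) = 6531.0
Q = 1445.379 + 6531.0 = 7976.4 kW

7976.4 kW


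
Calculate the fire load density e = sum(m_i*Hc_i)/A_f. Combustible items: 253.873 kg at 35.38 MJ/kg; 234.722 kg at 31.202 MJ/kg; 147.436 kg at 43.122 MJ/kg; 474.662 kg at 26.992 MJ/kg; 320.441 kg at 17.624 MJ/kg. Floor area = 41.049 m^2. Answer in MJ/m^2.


Total energy = 253.873*35.38 + 234.722*31.202 + 147.436*43.122 + 474.662*26.992 + 320.441*17.624
= 8982.027 + 7323.796 + 6357.735 + 12812.08 + 5647.452
= 41123.09 MJ
e = 41123.09 / 41.049 = 1001.8 MJ/m^2

1001.8 MJ/m^2


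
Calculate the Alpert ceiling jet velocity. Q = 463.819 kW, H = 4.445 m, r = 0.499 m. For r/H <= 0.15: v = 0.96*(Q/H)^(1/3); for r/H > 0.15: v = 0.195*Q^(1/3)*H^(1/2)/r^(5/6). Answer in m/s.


r/H = 0.499 / 4.445 = 0.11226
r/H <= 0.15, so v = 0.96*(Q/H)^(1/3)
Q/H = 104.35
(Q/H)^(1/3) = 4.7079
v = 0.96 * 4.7079 = 4.5196 m/s

4.5196 m/s


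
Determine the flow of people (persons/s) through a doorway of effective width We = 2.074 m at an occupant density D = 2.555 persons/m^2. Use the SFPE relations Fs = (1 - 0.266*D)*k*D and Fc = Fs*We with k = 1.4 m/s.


1 - 0.266*D = 1 - 0.266*2.555 = 0.32037
Fs = 0.32037 * 1.4 * 2.555 = 1.1460 persons/(s*m)
Fc = 1.1460 * 2.074 = 2.3767 persons/s

2.3767 persons/s


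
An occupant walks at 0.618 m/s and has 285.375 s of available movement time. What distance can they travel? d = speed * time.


d = 0.618 * 285.375 = 176.36 m

176.36 m


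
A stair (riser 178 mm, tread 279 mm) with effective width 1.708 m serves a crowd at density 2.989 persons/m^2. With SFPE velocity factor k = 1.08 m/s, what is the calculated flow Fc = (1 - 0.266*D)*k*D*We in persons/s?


1 - 0.266*D = 1 - 0.266*2.989 = 0.20493
Fs = 0.20493 * 1.08 * 2.989 = 0.66153 persons/(s*m)
Fc = 0.66153 * 1.708 = 1.1299 persons/s

1.1299 persons/s


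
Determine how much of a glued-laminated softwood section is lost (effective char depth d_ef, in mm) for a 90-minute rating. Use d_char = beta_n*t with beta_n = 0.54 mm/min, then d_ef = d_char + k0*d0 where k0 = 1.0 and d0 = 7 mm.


d_char = 0.54 * 90 = 48.6 mm
d_ef = 48.6 + 1.0*7 = 55.6 mm

55.6 mm


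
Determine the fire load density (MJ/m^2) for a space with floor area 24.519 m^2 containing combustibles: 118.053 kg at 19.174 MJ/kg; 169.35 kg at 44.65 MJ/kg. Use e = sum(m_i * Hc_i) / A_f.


Total energy = 118.053*19.174 + 169.35*44.65
= 2263.548 + 7561.477
= 9825.026 MJ
e = 9825.026 / 24.519 = 400.71 MJ/m^2

400.71 MJ/m^2


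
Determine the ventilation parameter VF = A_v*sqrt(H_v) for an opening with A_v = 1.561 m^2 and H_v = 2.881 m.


sqrt(H_v) = 1.6974
VF = 1.561 * 1.6974 = 2.6496 m^(5/2)

2.6496 m^(5/2)


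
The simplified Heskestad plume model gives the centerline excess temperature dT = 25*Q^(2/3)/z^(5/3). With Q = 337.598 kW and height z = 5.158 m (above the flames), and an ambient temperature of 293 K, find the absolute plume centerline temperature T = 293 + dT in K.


Q^(2/3) = 48.484
z^(5/3) = 15.398
dT = 25 * 48.484 / 15.398 = 78.717 K
T = 293 + 78.717 = 371.72 K

371.72 K


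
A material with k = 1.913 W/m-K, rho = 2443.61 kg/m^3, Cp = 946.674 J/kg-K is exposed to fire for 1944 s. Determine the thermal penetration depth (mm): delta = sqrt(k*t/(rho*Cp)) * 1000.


alpha = 1.913 / (2443.61 * 946.674) = 8.2696e-07 m^2/s
alpha * t = 0.0016076
delta = sqrt(0.0016076) * 1000 = 40.095 mm

40.095 mm


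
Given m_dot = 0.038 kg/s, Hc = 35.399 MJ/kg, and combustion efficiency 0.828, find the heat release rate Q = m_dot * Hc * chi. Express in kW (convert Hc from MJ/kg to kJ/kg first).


Hc = 35.399 MJ/kg = 35.399 * 1000 kJ/kg = 35399 kJ/kg
Q = 0.038 kg/s * 35399 kJ/kg * 0.828 = 1113.8 kW

1113.8 kW


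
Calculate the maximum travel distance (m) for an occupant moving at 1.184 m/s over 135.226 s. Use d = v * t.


d = 1.184 * 135.226 = 160.11 m

160.11 m
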